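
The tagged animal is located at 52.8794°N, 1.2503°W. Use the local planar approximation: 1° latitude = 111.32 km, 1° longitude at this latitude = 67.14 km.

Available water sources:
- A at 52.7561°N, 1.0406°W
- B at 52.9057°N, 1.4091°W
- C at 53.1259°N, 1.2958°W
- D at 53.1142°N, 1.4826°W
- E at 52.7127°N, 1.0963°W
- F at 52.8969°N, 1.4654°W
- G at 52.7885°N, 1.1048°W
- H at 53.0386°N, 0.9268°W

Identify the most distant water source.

D

Distances from 52.8794°N, 1.2503°W:
A: 19.6627 km
B: 11.0565 km
C: 27.6099 km
D: 30.4376 km
E: 21.2431 km
F: 14.5726 km
G: 14.0650 km
H: 28.0325 km
Maximum: D at 30.4376 km.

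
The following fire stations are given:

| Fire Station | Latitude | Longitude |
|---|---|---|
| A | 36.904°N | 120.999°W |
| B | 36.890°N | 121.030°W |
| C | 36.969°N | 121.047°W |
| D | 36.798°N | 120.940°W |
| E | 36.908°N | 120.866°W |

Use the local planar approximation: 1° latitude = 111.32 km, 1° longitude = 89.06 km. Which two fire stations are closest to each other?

Pairwise distances:
A–B: √((-0.014·111.32)² + (-0.031·89.06)²) = √(2.42886 + 7.62235) = 3.170 km
A–C: √((0.065·111.32)² + (-0.048·89.06)²) = √(52.35680 + 18.27460) = 8.404 km
A–D: √((-0.106·111.32)² + (0.059·89.06)²) = √(139.23811 + 27.61019) = 12.917 km
A–E: √((0.004·111.32)² + (0.133·89.06)²) = √(0.19827 + 140.30355) = 11.853 km
B–C: √((0.079·111.32)² + (-0.017·89.06)²) = √(77.33936 + 2.29226) = 8.924 km
B–D: √((-0.092·111.32)² + (0.090·89.06)²) = √(104.88709 + 64.24664) = 13.005 km
B–E: √((0.018·111.32)² + (0.164·89.06)²) = √(4.01505 + 213.33056) = 14.743 km
C–D: √((-0.171·111.32)² + (0.107·89.06)²) = √(362.35864 + 90.80985) = 21.288 km
C–E: √((-0.061·111.32)² + (0.181·89.06)²) = √(46.11116 + 259.84989) = 17.492 km
D–E: √((0.110·111.32)² + (0.074·89.06)²) = √(149.94492 + 43.43390) = 13.906 km
Closest pair: A–B at 3.170 km.

A and B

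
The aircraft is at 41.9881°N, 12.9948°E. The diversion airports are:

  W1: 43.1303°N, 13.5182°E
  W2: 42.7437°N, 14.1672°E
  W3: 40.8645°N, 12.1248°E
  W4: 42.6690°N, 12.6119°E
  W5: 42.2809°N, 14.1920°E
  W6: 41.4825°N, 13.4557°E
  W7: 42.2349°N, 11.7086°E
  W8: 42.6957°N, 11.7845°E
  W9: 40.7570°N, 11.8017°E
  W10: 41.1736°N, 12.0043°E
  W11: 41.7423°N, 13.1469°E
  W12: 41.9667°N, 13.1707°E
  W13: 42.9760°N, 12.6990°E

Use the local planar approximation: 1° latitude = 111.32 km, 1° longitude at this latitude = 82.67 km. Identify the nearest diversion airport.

W12

Distances from 41.9881°N, 12.9948°E:
W1: √((1.1422·111.32)² + (0.5234·82.67)²) = √(16167.047227 + 1872.247726) = 134.3104 km
W2: √((0.7556·111.32)² + (1.1724·82.67)²) = √(7075.062714 + 9393.933788) = 128.3316 km
W3: √((-1.1236·111.32)² + (-0.8700·82.67)²) = √(15644.794265 + 5172.903544) = 144.2834 km
W4: √((0.6809·111.32)² + (-0.3829·82.67)²) = √(5745.304666 + 1001.997431) = 82.1420 km
W5: √((0.2928·111.32)² + (1.1972·82.67)²) = √(1062.401169 + 9795.560507) = 104.2015 km
W6: √((-0.5056·111.32)² + (0.4609·82.67)²) = √(3167.820215 + 1451.808355) = 67.9678 km
W7: √((0.2468·111.32)² + (-1.2862·82.67)²) = √(754.808368 + 11306.101650) = 109.8222 km
W8: √((0.7076·111.32)² + (-1.2103·82.67)²) = √(6204.717941 + 10011.103280) = 127.3414 km
W9: √((-1.2311·111.32)² + (-1.1931·82.67)²) = √(18781.620369 + 9728.582512) = 168.8496 km
W10: √((-0.8145·111.32)² + (-0.9905·82.67)²) = √(8221.074288 + 6705.093449) = 122.1727 km
W11: √((-0.2458·111.32)² + (0.1521·82.67)²) = √(748.703998 + 158.108167) = 30.1133 km
W12: √((-0.0214·111.32)² + (0.1759·82.67)²) = √(5.675106 + 211.459672) = 14.7355 km
W13: √((0.9879·111.32)² + (-0.2958·82.67)²) = √(12094.066887 + 597.987650) = 112.6590 km
Minimum: W12 at 14.7355 km.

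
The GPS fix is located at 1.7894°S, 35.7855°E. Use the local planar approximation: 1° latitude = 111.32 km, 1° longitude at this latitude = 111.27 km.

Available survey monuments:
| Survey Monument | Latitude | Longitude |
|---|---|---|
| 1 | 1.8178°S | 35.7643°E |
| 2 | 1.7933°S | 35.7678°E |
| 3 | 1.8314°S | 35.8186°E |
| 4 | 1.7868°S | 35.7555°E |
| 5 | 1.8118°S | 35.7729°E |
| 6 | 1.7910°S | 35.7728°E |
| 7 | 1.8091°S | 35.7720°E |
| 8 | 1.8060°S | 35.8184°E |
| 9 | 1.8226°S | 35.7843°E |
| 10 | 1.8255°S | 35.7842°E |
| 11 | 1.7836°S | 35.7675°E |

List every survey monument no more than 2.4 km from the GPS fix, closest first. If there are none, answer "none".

6, 2, 11

Distances from 1.7894°S, 35.7855°E:
1: √((-0.0284·111.32)² + (-0.0212·111.27)²) = √(9.995006 + 5.564522) = 3.9446 km
2: √((-0.0039·111.32)² + (-0.0177·111.27)²) = √(0.188484 + 3.878848) = 2.0168 km
3: √((-0.0420·111.32)² + (0.0331·111.27)²) = √(21.859739 + 13.564762) = 5.9518 km
4: √((0.0026·111.32)² + (-0.0300·111.27)²) = √(0.083771 + 11.142912) = 3.3506 km
5: √((-0.0224·111.32)² + (-0.0126·111.27)²) = √(6.217881 + 1.965610) = 2.8607 km
6: √((-0.0016·111.32)² + (-0.0127·111.27)²) = √(0.031724 + 1.996934) = 1.4243 km
7: √((-0.0197·111.32)² + (-0.0135·111.27)²) = √(4.809267 + 2.256440) = 2.6581 km
8: √((-0.0166·111.32)² + (0.0329·111.27)²) = √(3.414779 + 13.401332) = 4.1007 km
9: √((-0.0332·111.32)² + (-0.0012·111.27)²) = √(13.659115 + 0.017829) = 3.6982 km
10: √((-0.0361·111.32)² + (-0.0013·111.27)²) = √(16.149564 + 0.020924) = 4.0213 km
11: √((0.0058·111.32)² + (-0.0180·111.27)²) = √(0.416872 + 4.011448) = 2.1044 km
Threshold 2.4 km: 6 (1.4243 km), 2 (2.0168 km), 11 (2.1044 km) are within range.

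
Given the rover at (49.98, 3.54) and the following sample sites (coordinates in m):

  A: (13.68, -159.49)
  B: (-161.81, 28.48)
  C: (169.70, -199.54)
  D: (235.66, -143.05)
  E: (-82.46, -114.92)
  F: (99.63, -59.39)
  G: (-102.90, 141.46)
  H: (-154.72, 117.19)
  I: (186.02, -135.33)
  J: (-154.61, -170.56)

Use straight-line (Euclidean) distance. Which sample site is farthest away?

J

Distances from (49.98, 3.54):
A: 167.02 m
B: 213.25 m
C: 235.74 m
D: 236.57 m
E: 177.69 m
F: 80.16 m
G: 205.90 m
H: 234.13 m
I: 194.40 m
J: 268.64 m
Maximum: J at 268.64 m.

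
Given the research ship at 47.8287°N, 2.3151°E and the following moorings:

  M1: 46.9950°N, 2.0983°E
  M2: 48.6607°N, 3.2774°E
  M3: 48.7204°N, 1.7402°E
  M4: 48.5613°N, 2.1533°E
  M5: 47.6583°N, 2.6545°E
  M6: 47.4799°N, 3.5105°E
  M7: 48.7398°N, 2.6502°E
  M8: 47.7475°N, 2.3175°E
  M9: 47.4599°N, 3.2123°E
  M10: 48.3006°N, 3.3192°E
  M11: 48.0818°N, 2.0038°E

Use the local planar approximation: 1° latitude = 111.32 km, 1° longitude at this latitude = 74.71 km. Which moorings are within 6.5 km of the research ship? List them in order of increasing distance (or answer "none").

none

Distances from 47.8287°N, 2.3151°E:
M1: √((-0.8337·111.32)² + (-0.2168·74.71)²) = √(8613.229086 + 262.346955) = 94.2103 km
M2: √((0.8320·111.32)² + (0.9623·74.71)²) = √(8578.138381 + 5168.665709) = 117.2468 km
M3: √((0.8917·111.32)² + (-0.5749·74.71)²) = √(9853.350431 + 1844.769417) = 108.1578 km
M4: √((0.7326·111.32)² + (-0.1618·74.71)²) = √(6650.897028 + 146.121630) = 82.4440 km
M5: √((-0.1704·111.32)² + (0.3394·74.71)²) = √(359.820229 + 642.955845) = 31.6666 km
M6: √((-0.3488·111.32)² + (1.1954·74.71)²) = √(1507.645889 + 7975.978522) = 97.3839 km
M7: √((0.9111·111.32)² + (0.3351·74.71)²) = √(10286.757185 + 626.767298) = 104.4678 km
M8: √((-0.0812·111.32)² + (0.0024·74.71)²) = √(81.706847 + 0.032150) = 9.0410 km
M9: √((-0.3688·111.32)² + (0.8972·74.71)²) = √(1685.497917 + 4492.995697) = 78.6034 km
M10: √((0.4719·111.32)² + (1.0041·74.71)²) = √(2759.601358 + 5627.446916) = 91.5808 km
M11: √((0.2531·111.32)² + (-0.3113·74.71)²) = √(793.835809 + 540.898422) = 36.5340 km
Threshold 6.5 km: none within range.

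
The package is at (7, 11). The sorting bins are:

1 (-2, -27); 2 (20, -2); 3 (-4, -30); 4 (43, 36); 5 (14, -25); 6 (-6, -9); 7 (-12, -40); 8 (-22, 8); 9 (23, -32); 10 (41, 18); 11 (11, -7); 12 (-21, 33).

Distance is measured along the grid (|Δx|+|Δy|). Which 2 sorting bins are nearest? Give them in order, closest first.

Distances from (7, 11):
1: |-9| + |-38| = 9 + 38 = 47
2: |13| + |-13| = 13 + 13 = 26
3: |-11| + |-41| = 11 + 41 = 52
4: |36| + |25| = 36 + 25 = 61
5: |7| + |-36| = 7 + 36 = 43
6: |-13| + |-20| = 13 + 20 = 33
7: |-19| + |-51| = 19 + 51 = 70
8: |-29| + |-3| = 29 + 3 = 32
9: |16| + |-43| = 16 + 43 = 59
10: |34| + |7| = 34 + 7 = 41
11: |4| + |-18| = 4 + 18 = 22
12: |-28| + |22| = 28 + 22 = 50
Sorted: 11 (22) < 2 (26) < 8 (32) < 6 (33) < …

11, 2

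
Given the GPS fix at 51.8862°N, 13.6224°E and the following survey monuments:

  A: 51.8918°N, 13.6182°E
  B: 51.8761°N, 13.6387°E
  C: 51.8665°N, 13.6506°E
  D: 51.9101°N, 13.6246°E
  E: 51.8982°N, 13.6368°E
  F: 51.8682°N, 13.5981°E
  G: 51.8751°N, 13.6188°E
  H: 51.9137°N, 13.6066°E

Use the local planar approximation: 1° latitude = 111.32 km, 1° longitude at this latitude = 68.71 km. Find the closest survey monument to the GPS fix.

A

Distances from 51.8862°N, 13.6224°E:
A: 0.6869 km
B: 1.5870 km
C: 2.9264 km
D: 2.6648 km
E: 1.6624 km
F: 2.6082 km
G: 1.2602 km
H: 3.2481 km
Minimum: A at 0.6869 km.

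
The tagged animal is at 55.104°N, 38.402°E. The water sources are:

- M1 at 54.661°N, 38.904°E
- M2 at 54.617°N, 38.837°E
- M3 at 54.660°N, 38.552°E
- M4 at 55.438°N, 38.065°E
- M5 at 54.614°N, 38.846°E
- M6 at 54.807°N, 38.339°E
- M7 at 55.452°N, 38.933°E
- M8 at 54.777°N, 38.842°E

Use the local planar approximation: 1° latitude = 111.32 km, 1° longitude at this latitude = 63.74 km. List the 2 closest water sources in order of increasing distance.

M6, M4

Distances from 55.104°N, 38.402°E:
M1: 58.786 km
M2: 60.892 km
M3: 50.342 km
M4: 42.940 km
M5: 61.451 km
M6: 33.305 km
M7: 51.442 km
M8: 45.953 km
Sorted: M6 (33.305 km) < M4 (42.940 km) < M8 (45.953 km) < M3 (50.342 km) < …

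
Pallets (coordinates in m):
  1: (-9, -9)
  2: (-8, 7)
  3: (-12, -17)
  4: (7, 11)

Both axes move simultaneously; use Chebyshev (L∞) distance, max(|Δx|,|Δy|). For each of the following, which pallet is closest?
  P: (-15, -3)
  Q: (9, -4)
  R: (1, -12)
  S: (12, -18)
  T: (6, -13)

P→1; Q→4; R→1; S→1; T→1

P at (-15, -3):
  1: max(|6|, |-6|) = 6 m
  2: max(|7|, |10|) = 10 m
  3: max(|3|, |-14|) = 14 m
  4: max(|22|, |14|) = 22 m
  → nearest: 1 (6 m)
Q at (9, -4):
  1: max(|-18|, |-5|) = 18 m
  2: max(|-17|, |11|) = 17 m
  3: max(|-21|, |-13|) = 21 m
  4: max(|-2|, |15|) = 15 m
  → nearest: 4 (15 m)
R at (1, -12):
  1: max(|-10|, |3|) = 10 m
  2: max(|-9|, |19|) = 19 m
  3: max(|-13|, |-5|) = 13 m
  4: max(|6|, |23|) = 23 m
  → nearest: 1 (10 m)
S at (12, -18):
  1: max(|-21|, |9|) = 21 m
  2: max(|-20|, |25|) = 25 m
  3: max(|-24|, |1|) = 24 m
  4: max(|-5|, |29|) = 29 m
  → nearest: 1 (21 m)
T at (6, -13):
  1: max(|-15|, |4|) = 15 m
  2: max(|-14|, |20|) = 20 m
  3: max(|-18|, |-4|) = 18 m
  4: max(|1|, |24|) = 24 m
  → nearest: 1 (15 m)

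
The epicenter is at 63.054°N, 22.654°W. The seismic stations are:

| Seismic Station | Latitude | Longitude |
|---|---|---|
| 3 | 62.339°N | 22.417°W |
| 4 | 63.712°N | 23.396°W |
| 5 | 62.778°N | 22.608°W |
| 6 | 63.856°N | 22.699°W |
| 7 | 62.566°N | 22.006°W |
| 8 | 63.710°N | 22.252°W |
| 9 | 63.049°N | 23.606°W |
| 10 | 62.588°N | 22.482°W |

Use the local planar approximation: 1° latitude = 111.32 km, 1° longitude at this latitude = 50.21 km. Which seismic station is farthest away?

6

Distances from 63.054°N, 22.654°W:
3: 80.478 km
4: 82.179 km
5: 30.811 km
6: 89.307 km
7: 63.322 km
8: 75.764 km
9: 47.803 km
10: 52.589 km
Maximum: 6 at 89.307 km.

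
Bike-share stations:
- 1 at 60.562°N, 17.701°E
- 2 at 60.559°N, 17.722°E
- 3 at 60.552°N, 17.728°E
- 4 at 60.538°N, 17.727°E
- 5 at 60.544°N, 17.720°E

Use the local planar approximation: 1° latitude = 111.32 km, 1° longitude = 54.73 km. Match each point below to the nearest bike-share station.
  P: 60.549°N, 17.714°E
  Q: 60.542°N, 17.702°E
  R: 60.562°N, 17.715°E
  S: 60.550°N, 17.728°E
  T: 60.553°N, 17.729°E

P at 60.549°N, 17.714°E:
  1: √((0.013·111.32)² + (-0.013·54.73)²) = √(2.09427 + 0.50622) = 1.613 km
  2: √((0.010·111.32)² + (0.008·54.73)²) = √(1.23921 + 0.19170) = 1.196 km
  3: √((0.003·111.32)² + (0.014·54.73)²) = √(0.11153 + 0.58709) = 0.836 km
  4: √((-0.011·111.32)² + (0.013·54.73)²) = √(1.49945 + 0.50622) = 1.416 km
  5: √((-0.005·111.32)² + (0.006·54.73)²) = √(0.30980 + 0.10783) = 0.646 km
  → nearest: 5 (0.646 km)
Q at 60.542°N, 17.702°E:
  1: √((0.020·111.32)² + (-0.001·54.73)²) = √(4.95686 + 0.00300) = 2.227 km
  2: √((0.017·111.32)² + (0.020·54.73)²) = √(3.58133 + 1.19815) = 2.186 km
  3: √((0.010·111.32)² + (0.026·54.73)²) = √(1.23921 + 2.02487) = 1.807 km
  4: √((-0.004·111.32)² + (0.025·54.73)²) = √(0.19827 + 1.87211) = 1.439 km
  5: √((0.002·111.32)² + (0.018·54.73)²) = √(0.04957 + 0.97050) = 1.010 km
  → nearest: 5 (1.010 km)
R at 60.562°N, 17.715°E:
  1: √((0.000·111.32)² + (-0.014·54.73)²) = √(0.00000 + 0.58709) = 0.766 km
  2: √((-0.003·111.32)² + (0.007·54.73)²) = √(0.11153 + 0.14677) = 0.508 km
  3: √((-0.010·111.32)² + (0.013·54.73)²) = √(1.23921 + 0.50622) = 1.321 km
  4: √((-0.024·111.32)² + (0.012·54.73)²) = √(7.13787 + 0.43133) = 2.751 km
  5: √((-0.018·111.32)² + (0.005·54.73)²) = √(4.01505 + 0.07488) = 2.022 km
  → nearest: 2 (0.508 km)
S at 60.550°N, 17.728°E:
  1: √((0.012·111.32)² + (-0.027·54.73)²) = √(1.78447 + 2.18363) = 1.992 km
  2: √((0.009·111.32)² + (-0.006·54.73)²) = √(1.00376 + 0.10783) = 1.054 km
  3: √((0.002·111.32)² + (0.000·54.73)²) = √(0.04957 + 0.00000) = 0.223 km
  4: √((-0.012·111.32)² + (-0.001·54.73)²) = √(1.78447 + 0.00300) = 1.337 km
  5: √((-0.006·111.32)² + (-0.008·54.73)²) = √(0.44612 + 0.19170) = 0.799 km
  → nearest: 3 (0.223 km)
T at 60.553°N, 17.729°E:
  1: √((0.009·111.32)² + (-0.028·54.73)²) = √(1.00376 + 2.34837) = 1.831 km
  2: √((0.006·111.32)² + (-0.007·54.73)²) = √(0.44612 + 0.14677) = 0.770 km
  3: √((-0.001·111.32)² + (-0.001·54.73)²) = √(0.01239 + 0.00300) = 0.124 km
  4: √((-0.015·111.32)² + (-0.002·54.73)²) = √(2.78823 + 0.01198) = 1.673 km
  5: √((-0.009·111.32)² + (-0.009·54.73)²) = √(1.00376 + 0.24263) = 1.116 km
  → nearest: 3 (0.124 km)

P→5; Q→5; R→2; S→3; T→3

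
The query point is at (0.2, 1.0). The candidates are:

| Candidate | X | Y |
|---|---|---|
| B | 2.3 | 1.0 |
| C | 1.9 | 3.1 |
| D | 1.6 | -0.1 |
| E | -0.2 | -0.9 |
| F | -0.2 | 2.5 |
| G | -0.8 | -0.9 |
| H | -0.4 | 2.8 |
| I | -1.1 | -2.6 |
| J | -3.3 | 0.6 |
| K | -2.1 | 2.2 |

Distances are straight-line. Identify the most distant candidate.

Distances from (0.2, 1.0):
B: √((2.1)² + (0.0)²) = √(4.4100 + 0.0000) = 2.10
C: √((1.7)² + (2.1)²) = √(2.8900 + 4.4100) = 2.70
D: √((1.4)² + (-1.1)²) = √(1.9600 + 1.2100) = 1.78
E: √((-0.4)² + (-1.9)²) = √(0.1600 + 3.6100) = 1.94
F: √((-0.4)² + (1.5)²) = √(0.1600 + 2.2500) = 1.55
G: √((-1.0)² + (-1.9)²) = √(1.0000 + 3.6100) = 2.15
H: √((-0.6)² + (1.8)²) = √(0.3600 + 3.2400) = 1.90
I: √((-1.3)² + (-3.6)²) = √(1.6900 + 12.9600) = 3.83
J: √((-3.5)² + (-0.4)²) = √(12.2500 + 0.1600) = 3.52
K: √((-2.3)² + (1.2)²) = √(5.2900 + 1.4400) = 2.59
Maximum: I at 3.83.

I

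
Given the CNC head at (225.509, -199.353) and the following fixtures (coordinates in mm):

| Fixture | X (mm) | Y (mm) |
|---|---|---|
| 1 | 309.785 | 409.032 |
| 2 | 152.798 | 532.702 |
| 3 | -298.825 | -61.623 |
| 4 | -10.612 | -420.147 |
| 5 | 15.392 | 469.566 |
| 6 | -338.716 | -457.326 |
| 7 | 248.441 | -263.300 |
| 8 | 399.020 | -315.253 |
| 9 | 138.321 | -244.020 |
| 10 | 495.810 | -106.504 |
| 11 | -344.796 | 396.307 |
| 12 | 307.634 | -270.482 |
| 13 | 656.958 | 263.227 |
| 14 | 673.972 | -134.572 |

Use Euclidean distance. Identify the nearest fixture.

7

Distances from (225.509, -199.353):
1: √((84.276)² + (608.385)²) = √(7102.44418 + 370132.30822) = 614.194 mm
2: √((-72.711)² + (732.055)²) = √(5286.88952 + 535904.52303) = 735.657 mm
3: √((-524.334)² + (137.730)²) = √(274926.14356 + 18969.55290) = 542.121 mm
4: √((-236.121)² + (-220.794)²) = √(55753.12664 + 48749.99044) = 323.269 mm
5: √((-210.117)² + (668.919)²) = √(44149.15369 + 447452.62856) = 701.143 mm
6: √((-564.225)² + (-257.973)²) = √(318349.85063 + 66550.06873) = 620.403 mm
7: √((22.932)² + (-63.947)²) = √(525.87662 + 4089.21881) = 67.934 mm
8: √((173.511)² + (-115.900)²) = √(30106.06712 + 13432.81000) = 208.660 mm
9: √((-87.188)² + (-44.667)²) = √(7601.74734 + 1995.14089) = 97.964 mm
10: √((270.301)² + (92.849)²) = √(73062.63060 + 8620.93680) = 285.803 mm
11: √((-570.305)² + (595.660)²) = √(325247.79302 + 354810.83560) = 824.657 mm
12: √((82.125)² + (-71.129)²) = √(6744.51563 + 5059.33464) = 108.646 mm
13: √((431.449)² + (462.580)²) = √(186148.23960 + 213980.25640) = 632.557 mm
14: √((448.463)² + (64.781)²) = √(201119.06237 + 4196.57796) = 453.118 mm
Minimum: 7 at 67.934 mm.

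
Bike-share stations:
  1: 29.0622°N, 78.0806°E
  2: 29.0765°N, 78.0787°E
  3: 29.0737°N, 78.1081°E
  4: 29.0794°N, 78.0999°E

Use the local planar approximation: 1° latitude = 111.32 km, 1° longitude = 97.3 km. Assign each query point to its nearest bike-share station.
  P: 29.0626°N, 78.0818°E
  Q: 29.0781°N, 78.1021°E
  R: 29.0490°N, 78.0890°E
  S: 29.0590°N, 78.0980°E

P→1; Q→4; R→1; S→1

P at 29.0626°N, 78.0818°E:
  1: 0.1250 km
  2: 1.5765 km
  3: 2.8417 km
  4: 2.5689 km
  → nearest: 1 (0.1250 km)
Q at 29.0781°N, 78.1021°E:
  1: 2.7403 km
  2: 2.2838 km
  3: 0.7621 km
  4: 0.2584 km
  → nearest: 4 (0.2584 km)
R at 29.0490°N, 78.0890°E:
  1: 1.6814 km
  2: 3.2212 km
  3: 3.3187 km
  4: 3.5464 km
  → nearest: 1 (1.6814 km)
S at 29.0590°N, 78.0980°E:
  1: 1.7301 km
  2: 2.7058 km
  3: 1.9088 km
  4: 2.2784 km
  → nearest: 1 (1.7301 km)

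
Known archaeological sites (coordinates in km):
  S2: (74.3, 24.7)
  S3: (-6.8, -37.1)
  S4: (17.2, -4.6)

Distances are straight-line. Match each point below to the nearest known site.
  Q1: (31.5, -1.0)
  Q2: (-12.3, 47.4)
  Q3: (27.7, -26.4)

Q1 at (31.5, -1.0):
  S2: 49.9 km
  S3: 52.6 km
  S4: 14.7 km
  → nearest: S4 (14.7 km)
Q2 at (-12.3, 47.4):
  S2: 89.5 km
  S3: 84.7 km
  S4: 59.8 km
  → nearest: S4 (59.8 km)
Q3 at (27.7, -26.4):
  S2: 69.2 km
  S3: 36.1 km
  S4: 24.2 km
  → nearest: S4 (24.2 km)

Q1→S4; Q2→S4; Q3→S4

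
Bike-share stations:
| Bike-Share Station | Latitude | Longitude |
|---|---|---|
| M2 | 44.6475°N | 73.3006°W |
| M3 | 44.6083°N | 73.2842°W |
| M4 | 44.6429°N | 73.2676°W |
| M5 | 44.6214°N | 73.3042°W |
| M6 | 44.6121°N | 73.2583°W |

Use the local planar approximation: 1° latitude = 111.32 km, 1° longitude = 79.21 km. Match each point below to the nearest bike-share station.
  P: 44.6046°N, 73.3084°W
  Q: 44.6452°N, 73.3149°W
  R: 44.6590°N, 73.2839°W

P at 44.6046°N, 73.3084°W:
  M2: 4.8154 km
  M3: 1.9606 km
  M4: 5.3500 km
  M5: 1.8995 km
  M6: 4.0553 km
  → nearest: M5 (1.8995 km)
Q at 44.6452°N, 73.3149°W:
  M2: 1.1613 km
  M3: 4.7735 km
  M4: 3.7554 km
  M5: 2.7817 km
  M6: 5.8032 km
  → nearest: M2 (1.1613 km)
R at 44.6590°N, 73.2839°W:
  M2: 1.8408 km
  M3: 5.6440 km
  M4: 2.2089 km
  M5: 4.4839 km
  M6: 5.6009 km
  → nearest: M2 (1.8408 km)

P→M5; Q→M2; R→M2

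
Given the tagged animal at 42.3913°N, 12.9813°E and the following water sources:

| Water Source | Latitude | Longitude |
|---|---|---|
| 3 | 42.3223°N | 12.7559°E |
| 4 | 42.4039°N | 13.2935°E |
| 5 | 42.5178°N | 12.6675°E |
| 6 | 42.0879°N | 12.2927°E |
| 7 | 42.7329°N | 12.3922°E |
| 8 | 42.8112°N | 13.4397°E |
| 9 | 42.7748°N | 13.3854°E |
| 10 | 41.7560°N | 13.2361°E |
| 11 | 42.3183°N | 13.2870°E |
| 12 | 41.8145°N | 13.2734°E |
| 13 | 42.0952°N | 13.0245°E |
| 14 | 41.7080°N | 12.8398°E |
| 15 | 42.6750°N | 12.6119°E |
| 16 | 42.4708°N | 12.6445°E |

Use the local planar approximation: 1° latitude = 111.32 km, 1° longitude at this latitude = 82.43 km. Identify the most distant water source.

Distances from 42.3913°N, 12.9813°E:
3: 20.1049 km
4: 25.7728 km
5: 29.4513 km
6: 66.0497 km
7: 61.6772 km
8: 60.1058 km
9: 54.1488 km
10: 73.7745 km
11: 26.4768 km
12: 68.5754 km
13: 33.1536 km
14: 76.9540 km
15: 43.8699 km
16: 29.1389 km
Maximum: 14 at 76.9540 km.

14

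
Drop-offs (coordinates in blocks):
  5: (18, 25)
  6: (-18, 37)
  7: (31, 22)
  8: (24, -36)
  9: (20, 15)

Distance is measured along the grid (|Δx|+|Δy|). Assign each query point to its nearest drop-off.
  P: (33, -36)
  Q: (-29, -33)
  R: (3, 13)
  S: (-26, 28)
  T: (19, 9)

P at (33, -36):
  5: |-15| + |61| = 15 + 61 = 76 blocks
  6: |-51| + |73| = 51 + 73 = 124 blocks
  7: |-2| + |58| = 2 + 58 = 60 blocks
  8: |-9| + |0| = 9 + 0 = 9 blocks
  9: |-13| + |51| = 13 + 51 = 64 blocks
  → nearest: 8 (9 blocks)
Q at (-29, -33):
  5: |47| + |58| = 47 + 58 = 105 blocks
  6: |11| + |70| = 11 + 70 = 81 blocks
  7: |60| + |55| = 60 + 55 = 115 blocks
  8: |53| + |-3| = 53 + 3 = 56 blocks
  9: |49| + |48| = 49 + 48 = 97 blocks
  → nearest: 8 (56 blocks)
R at (3, 13):
  5: |15| + |12| = 15 + 12 = 27 blocks
  6: |-21| + |24| = 21 + 24 = 45 blocks
  7: |28| + |9| = 28 + 9 = 37 blocks
  8: |21| + |-49| = 21 + 49 = 70 blocks
  9: |17| + |2| = 17 + 2 = 19 blocks
  → nearest: 9 (19 blocks)
S at (-26, 28):
  5: |44| + |-3| = 44 + 3 = 47 blocks
  6: |8| + |9| = 8 + 9 = 17 blocks
  7: |57| + |-6| = 57 + 6 = 63 blocks
  8: |50| + |-64| = 50 + 64 = 114 blocks
  9: |46| + |-13| = 46 + 13 = 59 blocks
  → nearest: 6 (17 blocks)
T at (19, 9):
  5: |-1| + |16| = 1 + 16 = 17 blocks
  6: |-37| + |28| = 37 + 28 = 65 blocks
  7: |12| + |13| = 12 + 13 = 25 blocks
  8: |5| + |-45| = 5 + 45 = 50 blocks
  9: |1| + |6| = 1 + 6 = 7 blocks
  → nearest: 9 (7 blocks)

P→8; Q→8; R→9; S→6; T→9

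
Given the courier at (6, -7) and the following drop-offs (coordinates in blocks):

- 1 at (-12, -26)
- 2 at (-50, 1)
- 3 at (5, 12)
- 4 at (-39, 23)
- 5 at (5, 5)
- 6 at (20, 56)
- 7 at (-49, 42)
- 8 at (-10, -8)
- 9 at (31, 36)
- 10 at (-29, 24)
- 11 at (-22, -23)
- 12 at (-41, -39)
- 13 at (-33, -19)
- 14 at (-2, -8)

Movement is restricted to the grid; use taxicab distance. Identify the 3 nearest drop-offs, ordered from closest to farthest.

14, 5, 8

Distances from (6, -7):
1: |-18| + |-19| = 18 + 19 = 37 blocks
2: |-56| + |8| = 56 + 8 = 64 blocks
3: |-1| + |19| = 1 + 19 = 20 blocks
4: |-45| + |30| = 45 + 30 = 75 blocks
5: |-1| + |12| = 1 + 12 = 13 blocks
6: |14| + |63| = 14 + 63 = 77 blocks
7: |-55| + |49| = 55 + 49 = 104 blocks
8: |-16| + |-1| = 16 + 1 = 17 blocks
9: |25| + |43| = 25 + 43 = 68 blocks
10: |-35| + |31| = 35 + 31 = 66 blocks
11: |-28| + |-16| = 28 + 16 = 44 blocks
12: |-47| + |-32| = 47 + 32 = 79 blocks
13: |-39| + |-12| = 39 + 12 = 51 blocks
14: |-8| + |-1| = 8 + 1 = 9 blocks
Sorted: 14 (9 blocks) < 5 (13 blocks) < 8 (17 blocks) < 3 (20 blocks) < 1 (37 blocks) < …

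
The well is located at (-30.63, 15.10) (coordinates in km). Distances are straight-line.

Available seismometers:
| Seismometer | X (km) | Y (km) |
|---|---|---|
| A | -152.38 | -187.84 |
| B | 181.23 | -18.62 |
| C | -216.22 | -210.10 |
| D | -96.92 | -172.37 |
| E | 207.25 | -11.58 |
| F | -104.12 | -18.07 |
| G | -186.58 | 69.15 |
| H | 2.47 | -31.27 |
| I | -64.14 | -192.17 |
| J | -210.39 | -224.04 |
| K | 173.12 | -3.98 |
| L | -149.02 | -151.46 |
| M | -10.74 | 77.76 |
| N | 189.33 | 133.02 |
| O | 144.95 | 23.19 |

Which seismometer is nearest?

Distances from (-30.63, 15.10):
A: √((-121.75)² + (-202.94)²) = √(14823.0625 + 41184.6436) = 236.66 km
B: √((211.86)² + (-33.72)²) = √(44884.6596 + 1137.0384) = 214.53 km
C: √((-185.59)² + (-225.20)²) = √(34443.6481 + 50715.0400) = 291.82 km
D: √((-66.29)² + (-187.47)²) = √(4394.3641 + 35145.0009) = 198.85 km
E: √((237.88)² + (-26.68)²) = √(56586.8944 + 711.8224) = 239.37 km
F: √((-73.49)² + (-33.17)²) = √(5400.7801 + 1100.2489) = 80.63 km
G: √((-155.95)² + (54.05)²) = √(24320.4025 + 2921.4025) = 165.05 km
H: √((33.10)² + (-46.37)²) = √(1095.6100 + 2150.1769) = 56.97 km
I: √((-33.51)² + (-207.27)²) = √(1122.9201 + 42960.8529) = 209.96 km
J: √((-179.76)² + (-239.14)²) = √(32313.6576 + 57187.9396) = 299.17 km
K: √((203.75)² + (-19.08)²) = √(41514.0625 + 364.0464) = 204.64 km
L: √((-118.39)² + (-166.56)²) = √(14016.1921 + 27742.2336) = 204.35 km
M: √((19.89)² + (62.66)²) = √(395.6121 + 3926.2756) = 65.74 km
N: √((219.96)² + (117.92)²) = √(48382.4016 + 13905.1264) = 249.57 km
O: √((175.58)² + (8.09)²) = √(30828.3364 + 65.4481) = 175.77 km
Minimum: H at 56.97 km.

H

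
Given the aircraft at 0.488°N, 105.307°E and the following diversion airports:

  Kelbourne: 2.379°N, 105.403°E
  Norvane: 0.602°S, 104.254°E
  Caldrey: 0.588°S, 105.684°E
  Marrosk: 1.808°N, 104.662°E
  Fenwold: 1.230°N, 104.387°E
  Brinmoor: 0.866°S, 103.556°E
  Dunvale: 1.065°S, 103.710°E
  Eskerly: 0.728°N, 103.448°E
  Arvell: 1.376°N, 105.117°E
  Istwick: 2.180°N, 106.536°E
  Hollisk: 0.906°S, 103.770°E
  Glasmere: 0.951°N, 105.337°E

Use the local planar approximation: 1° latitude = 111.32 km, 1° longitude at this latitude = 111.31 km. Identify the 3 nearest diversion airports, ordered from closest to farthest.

Distances from 0.488°N, 105.307°E:
Kelbourne: √((1.891·111.32)² + (0.096·111.31)²) = √(44312.82656 + 114.18547) = 210.777 km
Norvane: √((-1.090·111.32)² + (-1.053·111.31)²) = √(14723.10439 + 13738.05048) = 168.704 km
Caldrey: √((-1.076·111.32)² + (0.377·111.31)²) = √(14347.32506 + 1760.96639) = 126.918 km
Marrosk: √((1.320·111.32)² + (-0.645·111.31)²) = √(21592.06892 + 5154.51485) = 163.544 km
Fenwold: √((0.742·111.32)² + (-0.920·111.31)²) = √(6822.66749 + 10486.82499) = 131.566 km
Brinmoor: √((-1.354·111.32)² + (-1.751·111.31)²) = √(22718.71294 + 37987.49515) = 246.386 km
Dunvale: √((-1.553·111.32)² + (-1.597·111.31)²) = √(29887.48057 + 31599.35353) = 247.965 km
Eskerly: √((0.240·111.32)² + (-1.859·111.31)²) = √(713.78740 + 42818.07564) = 208.643 km
Arvell: √((0.888·111.32)² + (-0.190·111.31)²) = √(9771.74954 + 447.27597) = 101.089 km
Istwick: √((1.692·111.32)² + (1.229·111.31)²) = √(35477.01836 + 18714.23726) = 232.790 km
Hollisk: √((-1.394·111.32)² + (-1.537·111.31)²) = √(24080.85723 + 29269.55371) = 230.977 km
Glasmere: √((0.463·111.32)² + (0.030·111.31)²) = √(2656.49117 + 11.15092) = 51.649 km
Sorted: Glasmere (51.649 km) < Arvell (101.089 km) < Caldrey (126.918 km) < Fenwold (131.566 km) < Marrosk (163.544 km) < …

Glasmere, Arvell, Caldrey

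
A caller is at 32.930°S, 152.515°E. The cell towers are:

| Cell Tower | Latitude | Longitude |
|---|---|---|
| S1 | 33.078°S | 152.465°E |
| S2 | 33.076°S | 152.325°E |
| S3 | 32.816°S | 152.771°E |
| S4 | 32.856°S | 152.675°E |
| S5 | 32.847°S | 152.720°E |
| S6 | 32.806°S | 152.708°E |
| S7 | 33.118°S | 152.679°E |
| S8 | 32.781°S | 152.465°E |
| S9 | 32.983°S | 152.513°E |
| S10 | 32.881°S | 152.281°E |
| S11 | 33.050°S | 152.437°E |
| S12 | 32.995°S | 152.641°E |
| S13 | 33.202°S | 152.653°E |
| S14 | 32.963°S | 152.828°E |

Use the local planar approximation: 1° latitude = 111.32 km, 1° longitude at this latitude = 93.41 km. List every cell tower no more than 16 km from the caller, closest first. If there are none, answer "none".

S9, S12, S11

Distances from 32.930°S, 152.515°E:
S1: √((-0.148·111.32)² + (-0.050·93.41)²) = √(271.43749 + 21.81357) = 17.125 km
S2: √((-0.146·111.32)² + (-0.190·93.41)²) = √(264.15091 + 314.98795) = 24.065 km
S3: √((0.114·111.32)² + (0.256·93.41)²) = √(161.04828 + 571.82966) = 27.072 km
S4: √((0.074·111.32)² + (0.160·93.41)²) = √(67.85937 + 223.37096) = 17.065 km
S5: √((0.083·111.32)² + (0.205·93.41)²) = √(85.36947 + 366.68612) = 21.262 km
S6: √((0.124·111.32)² + (0.193·93.41)²) = √(190.54158 + 325.01347) = 22.706 km
S7: √((-0.188·111.32)² + (0.164·93.41)²) = √(437.98788 + 234.67911) = 25.936 km
S8: √((0.149·111.32)² + (-0.050·93.41)²) = √(275.11795 + 21.81357) = 17.232 km
S9: √((-0.053·111.32)² + (-0.002·93.41)²) = √(34.80953 + 0.03490) = 5.903 km
S10: √((0.049·111.32)² + (-0.234·93.41)²) = √(29.75353 + 477.76954) = 22.528 km
S11: √((-0.120·111.32)² + (-0.078·93.41)²) = √(178.44685 + 53.08550) = 15.216 km
S12: √((-0.065·111.32)² + (0.126·93.41)²) = √(52.35680 + 138.52490) = 13.816 km
S13: √((-0.272·111.32)² + (0.138·93.41)²) = √(916.82026 + 166.16705) = 32.909 km
S14: √((-0.033·111.32)² + (0.313·93.41)²) = √(13.49504 + 854.82147) = 29.467 km
Threshold 16 km: S9 (5.903 km), S12 (13.816 km), S11 (15.216 km) are within range.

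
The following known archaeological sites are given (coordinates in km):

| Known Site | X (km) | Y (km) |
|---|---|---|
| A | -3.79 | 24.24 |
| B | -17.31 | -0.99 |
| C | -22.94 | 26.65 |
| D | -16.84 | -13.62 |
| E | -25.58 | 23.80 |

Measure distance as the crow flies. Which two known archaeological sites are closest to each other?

Pairwise distances:
C–E: 3.88 km
B–D: 12.64 km
A–C: 19.30 km
A–E: 21.79 km
B–E: 26.13 km
B–C: 28.21 km
A–B: 28.62 km
D–E: 38.43 km
A–D: 40.05 km
C–D: 40.73 km
Closest pair: C–E at 3.88 km.

C and E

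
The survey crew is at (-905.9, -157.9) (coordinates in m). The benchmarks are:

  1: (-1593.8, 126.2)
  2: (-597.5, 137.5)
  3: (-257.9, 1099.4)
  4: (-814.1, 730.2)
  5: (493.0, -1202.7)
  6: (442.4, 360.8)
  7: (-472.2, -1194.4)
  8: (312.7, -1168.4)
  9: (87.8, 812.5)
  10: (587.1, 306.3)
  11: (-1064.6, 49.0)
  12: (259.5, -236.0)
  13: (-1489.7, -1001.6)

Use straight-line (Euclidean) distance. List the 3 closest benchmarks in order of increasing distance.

11, 2, 1

Distances from (-905.9, -157.9):
1: √((-687.9)² + (284.1)²) = √(473206.410 + 80712.810) = 744.3 m
2: √((308.4)² + (295.4)²) = √(95110.560 + 87261.160) = 427.1 m
3: √((648.0)² + (1257.3)²) = √(419904.000 + 1580803.290) = 1414.5 m
4: √((91.8)² + (888.1)²) = √(8427.240 + 788721.610) = 892.8 m
5: √((1398.9)² + (-1044.8)²) = √(1956921.210 + 1091607.040) = 1746.0 m
6: √((1348.3)² + (518.7)²) = √(1817912.890 + 269049.690) = 1444.6 m
7: √((433.7)² + (-1036.5)²) = √(188095.690 + 1074332.250) = 1123.6 m
8: √((1218.6)² + (-1010.5)²) = √(1484985.960 + 1021110.250) = 1583.1 m
9: √((993.7)² + (970.4)²) = √(987439.690 + 941676.160) = 1388.9 m
10: √((1493.0)² + (464.2)²) = √(2229049.000 + 215481.640) = 1563.5 m
11: √((-158.7)² + (206.9)²) = √(25185.690 + 42807.610) = 260.8 m
12: √((1165.4)² + (-78.1)²) = √(1358157.160 + 6099.610) = 1168.0 m
13: √((-583.8)² + (-843.7)²) = √(340822.440 + 711829.690) = 1026.0 m
Sorted: 11 (260.8 m) < 2 (427.1 m) < 1 (744.3 m) < 4 (892.8 m) < 13 (1026.0 m) < …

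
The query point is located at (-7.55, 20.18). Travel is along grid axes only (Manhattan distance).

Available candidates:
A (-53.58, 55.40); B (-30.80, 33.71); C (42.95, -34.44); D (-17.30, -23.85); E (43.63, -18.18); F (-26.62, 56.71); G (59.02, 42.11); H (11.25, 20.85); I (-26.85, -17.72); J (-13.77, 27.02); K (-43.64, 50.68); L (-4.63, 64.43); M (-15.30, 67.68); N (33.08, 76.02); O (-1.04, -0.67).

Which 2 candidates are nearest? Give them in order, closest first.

J, H

Distances from (-7.55, 20.18):
A: |-46.03| + |35.22| = 46.03 + 35.22 = 81.25
B: |-23.25| + |13.53| = 23.25 + 13.53 = 36.78
C: |50.50| + |-54.62| = 50.50 + 54.62 = 105.12
D: |-9.75| + |-44.03| = 9.75 + 44.03 = 53.78
E: |51.18| + |-38.36| = 51.18 + 38.36 = 89.54
F: |-19.07| + |36.53| = 19.07 + 36.53 = 55.60
G: |66.57| + |21.93| = 66.57 + 21.93 = 88.50
H: |18.80| + |0.67| = 18.80 + 0.67 = 19.47
I: |-19.30| + |-37.90| = 19.30 + 37.90 = 57.20
J: |-6.22| + |6.84| = 6.22 + 6.84 = 13.06
K: |-36.09| + |30.50| = 36.09 + 30.50 = 66.59
L: |2.92| + |44.25| = 2.92 + 44.25 = 47.17
M: |-7.75| + |47.50| = 7.75 + 47.50 = 55.25
N: |40.63| + |55.84| = 40.63 + 55.84 = 96.47
O: |6.51| + |-20.85| = 6.51 + 20.85 = 27.36
Sorted: J (13.06) < H (19.47) < O (27.36) < B (36.78) < …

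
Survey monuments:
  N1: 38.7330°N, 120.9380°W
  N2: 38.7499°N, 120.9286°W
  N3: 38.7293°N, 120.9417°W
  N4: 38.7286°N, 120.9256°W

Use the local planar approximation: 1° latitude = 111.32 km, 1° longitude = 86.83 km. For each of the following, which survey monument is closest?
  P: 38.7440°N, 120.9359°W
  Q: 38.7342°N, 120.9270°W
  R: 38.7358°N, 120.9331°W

P at 38.7440°N, 120.9359°W:
  N1: 1.2380 km
  N2: 0.9128 km
  N3: 1.7121 km
  N4: 1.9336 km
  → nearest: N2 (0.9128 km)
Q at 38.7342°N, 120.9270°W:
  N1: 0.9644 km
  N2: 1.7532 km
  N3: 1.3881 km
  N4: 0.6351 km
  → nearest: N4 (0.6351 km)
R at 38.7358°N, 120.9331°W:
  N1: 0.5274 km
  N2: 1.6175 km
  N3: 1.0398 km
  N4: 1.0327 km
  → nearest: N1 (0.5274 km)

P→N2; Q→N4; R→N1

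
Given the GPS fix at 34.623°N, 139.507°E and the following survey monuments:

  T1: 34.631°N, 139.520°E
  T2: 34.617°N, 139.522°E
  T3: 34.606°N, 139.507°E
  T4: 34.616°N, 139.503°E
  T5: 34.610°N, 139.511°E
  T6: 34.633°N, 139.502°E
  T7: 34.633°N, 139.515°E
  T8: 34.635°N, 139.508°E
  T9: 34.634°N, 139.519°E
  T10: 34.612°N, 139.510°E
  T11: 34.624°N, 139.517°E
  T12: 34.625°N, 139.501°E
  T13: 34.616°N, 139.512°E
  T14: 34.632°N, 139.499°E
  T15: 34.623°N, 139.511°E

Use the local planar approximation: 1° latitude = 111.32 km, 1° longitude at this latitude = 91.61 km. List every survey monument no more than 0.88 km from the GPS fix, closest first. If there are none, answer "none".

Distances from 34.623°N, 139.507°E:
T1: 1.487 km
T2: 1.528 km
T3: 1.892 km
T4: 0.861 km
T5: 1.493 km
T6: 1.204 km
T7: 1.333 km
T8: 1.339 km
T9: 1.646 km
T10: 1.255 km
T11: 0.923 km
T12: 0.593 km
T13: 0.904 km
T14: 1.241 km
T15: 0.366 km
Threshold 0.88 km: T15 (0.366 km), T12 (0.593 km), T4 (0.861 km) are within range.

T15, T12, T4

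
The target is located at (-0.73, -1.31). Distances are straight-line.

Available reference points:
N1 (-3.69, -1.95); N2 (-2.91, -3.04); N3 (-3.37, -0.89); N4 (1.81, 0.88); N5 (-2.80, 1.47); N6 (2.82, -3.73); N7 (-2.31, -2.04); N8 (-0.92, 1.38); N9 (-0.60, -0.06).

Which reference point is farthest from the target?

N6

Distances from (-0.73, -1.31):
N1: 3.03
N2: 2.78
N3: 2.67
N4: 3.35
N5: 3.47
N6: 4.30
N7: 1.74
N8: 2.70
N9: 1.26
Maximum: N6 at 4.30.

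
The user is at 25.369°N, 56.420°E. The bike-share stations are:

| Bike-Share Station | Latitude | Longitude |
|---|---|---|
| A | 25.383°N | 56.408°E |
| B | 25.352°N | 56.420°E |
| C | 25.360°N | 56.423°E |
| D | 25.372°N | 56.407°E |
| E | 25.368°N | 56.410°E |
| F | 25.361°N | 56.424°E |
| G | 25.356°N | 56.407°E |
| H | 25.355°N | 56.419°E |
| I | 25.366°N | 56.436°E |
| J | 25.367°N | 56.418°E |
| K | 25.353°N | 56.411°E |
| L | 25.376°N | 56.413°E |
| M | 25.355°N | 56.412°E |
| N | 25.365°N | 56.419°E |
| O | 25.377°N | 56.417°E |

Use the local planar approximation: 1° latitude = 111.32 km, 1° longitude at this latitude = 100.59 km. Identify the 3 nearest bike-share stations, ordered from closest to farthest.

Distances from 25.369°N, 56.420°E:
A: √((0.014·111.32)² + (-0.012·100.59)²) = √(2.42886 + 1.45704) = 1.971 km
B: √((-0.017·111.32)² + (0.000·100.59)²) = √(3.58133 + 0.00000) = 1.892 km
C: √((-0.009·111.32)² + (0.003·100.59)²) = √(1.00376 + 0.09107) = 1.046 km
D: √((0.003·111.32)² + (-0.013·100.59)²) = √(0.11153 + 1.71000) = 1.350 km
E: √((-0.001·111.32)² + (-0.010·100.59)²) = √(0.01239 + 1.01183) = 1.012 km
F: √((-0.008·111.32)² + (0.004·100.59)²) = √(0.79310 + 0.16189) = 0.977 km
G: √((-0.013·111.32)² + (-0.013·100.59)²) = √(2.09427 + 1.71000) = 1.950 km
H: √((-0.014·111.32)² + (-0.001·100.59)²) = √(2.42886 + 0.01012) = 1.562 km
I: √((-0.003·111.32)² + (0.016·100.59)²) = √(0.11153 + 2.59030) = 1.644 km
J: √((-0.002·111.32)² + (-0.002·100.59)²) = √(0.04957 + 0.04047) = 0.300 km
K: √((-0.016·111.32)² + (-0.009·100.59)²) = √(3.17239 + 0.81959) = 1.998 km
L: √((0.007·111.32)² + (-0.007·100.59)²) = √(0.60721 + 0.49580) = 1.050 km
M: √((-0.014·111.32)² + (-0.008·100.59)²) = √(2.42886 + 0.64757) = 1.754 km
N: √((-0.004·111.32)² + (-0.001·100.59)²) = √(0.19827 + 0.01012) = 0.457 km
O: √((0.008·111.32)² + (-0.003·100.59)²) = √(0.79310 + 0.09107) = 0.940 km
Sorted: J (0.300 km) < N (0.457 km) < O (0.940 km) < F (0.977 km) < E (1.012 km) < …

J, N, O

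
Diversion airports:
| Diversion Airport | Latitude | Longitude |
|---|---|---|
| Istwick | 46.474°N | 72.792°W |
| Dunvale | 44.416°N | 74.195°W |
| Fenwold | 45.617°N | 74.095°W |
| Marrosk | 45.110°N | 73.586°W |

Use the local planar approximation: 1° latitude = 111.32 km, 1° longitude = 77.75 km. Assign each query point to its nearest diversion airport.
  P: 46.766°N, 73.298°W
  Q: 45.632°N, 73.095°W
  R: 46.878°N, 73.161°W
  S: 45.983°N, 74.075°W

P→Istwick; Q→Marrosk; R→Istwick; S→Fenwold

P at 46.766°N, 73.298°W:
  Istwick: 51.033 km
  Dunvale: 270.739 km
  Fenwold: 142.127 km
  Marrosk: 185.701 km
  → nearest: Istwick (51.033 km)
Q at 45.632°N, 73.095°W:
  Istwick: 96.647 km
  Dunvale: 160.119 km
  Fenwold: 77.768 km
  Marrosk: 69.527 km
  → nearest: Marrosk (69.527 km)
R at 46.878°N, 73.161°W:
  Istwick: 53.345 km
  Dunvale: 285.618 km
  Fenwold: 158.046 km
  Marrosk: 199.568 km
  → nearest: Istwick (53.345 km)
S at 45.983°N, 74.075°W:
  Istwick: 113.746 km
  Dunvale: 174.688 km
  Fenwold: 40.773 km
  Marrosk: 104.355 km
  → nearest: Fenwold (40.773 km)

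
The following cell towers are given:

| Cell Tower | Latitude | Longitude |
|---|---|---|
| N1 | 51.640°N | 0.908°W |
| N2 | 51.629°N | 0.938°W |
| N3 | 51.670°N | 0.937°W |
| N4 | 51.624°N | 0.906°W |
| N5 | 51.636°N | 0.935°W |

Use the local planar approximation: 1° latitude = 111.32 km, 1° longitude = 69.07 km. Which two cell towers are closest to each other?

Pairwise distances:
N2–N5: 0.806 km
N1–N4: 1.786 km
N1–N5: 1.917 km
N2–N4: 2.279 km
N1–N2: 2.407 km
N4–N5: 2.408 km
N3–N5: 3.787 km
N1–N3: 3.894 km
N2–N3: 4.565 km
N3–N4: 5.550 km
Closest pair: N2–N5 at 0.806 km.

N2 and N5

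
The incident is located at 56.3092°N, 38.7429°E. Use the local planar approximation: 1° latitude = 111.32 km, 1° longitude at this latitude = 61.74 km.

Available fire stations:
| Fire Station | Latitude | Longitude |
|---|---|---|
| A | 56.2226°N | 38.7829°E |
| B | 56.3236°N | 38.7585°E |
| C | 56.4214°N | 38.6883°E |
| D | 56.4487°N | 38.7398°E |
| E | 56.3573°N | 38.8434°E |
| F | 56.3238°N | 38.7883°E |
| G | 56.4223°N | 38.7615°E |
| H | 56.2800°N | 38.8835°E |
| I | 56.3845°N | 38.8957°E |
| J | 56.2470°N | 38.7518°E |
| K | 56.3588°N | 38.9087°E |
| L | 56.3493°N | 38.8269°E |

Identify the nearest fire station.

Distances from 56.3092°N, 38.7429°E:
A: √((-0.0866·111.32)² + (0.0400·61.74)²) = √(92.935615 + 6.098924) = 9.9516 km
B: √((0.0144·111.32)² + (0.0156·61.74)²) = √(2.569635 + 0.927646) = 1.8701 km
C: √((0.1122·111.32)² + (-0.0546·61.74)²) = √(156.002698 + 11.363668) = 12.9370 km
D: √((0.1395·111.32)² + (-0.0031·61.74)²) = √(241.154189 + 0.036632) = 15.5303 km
E: √((0.0481·111.32)² + (0.1005·61.74)²) = √(28.670585 + 38.500412) = 8.1958 km
F: √((0.0146·111.32)² + (0.0454·61.74)²) = √(2.641509 + 7.856787) = 3.2401 km
G: √((0.1131·111.32)² + (0.0186·61.74)²) = √(158.515453 + 1.318740) = 12.6426 km
H: √((-0.0292·111.32)² + (0.1406·61.74)²) = √(10.566036 + 75.353580) = 9.2693 km
I: √((0.0753·111.32)² + (0.1528·61.74)²) = √(70.264563 + 88.997941) = 12.6199 km
J: √((-0.0622·111.32)² + (0.0089·61.74)²) = √(47.943216 + 0.301935) = 6.9459 km
K: √((0.0496·111.32)² + (0.1658·61.74)²) = √(30.486653 + 104.785768) = 11.6307 km
L: √((0.0401·111.32)² + (0.0840·61.74)²) = √(19.926689 + 26.896256) = 6.8427 km
Minimum: B at 1.8701 km.

B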